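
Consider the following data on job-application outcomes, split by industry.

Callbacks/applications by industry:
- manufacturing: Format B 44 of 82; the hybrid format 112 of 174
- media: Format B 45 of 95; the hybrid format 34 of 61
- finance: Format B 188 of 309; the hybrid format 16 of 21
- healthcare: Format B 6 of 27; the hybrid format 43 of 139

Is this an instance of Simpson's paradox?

Manufacturing: Format B 44/82 = 53.7%, the hybrid format 112/174 = 64.4% → the hybrid format
Media: Format B 45/95 = 47.4%, the hybrid format 34/61 = 55.7% → the hybrid format
Finance: Format B 188/309 = 60.8%, the hybrid format 16/21 = 76.2% → the hybrid format
Healthcare: Format B 6/27 = 22.2%, the hybrid format 43/139 = 30.9% → the hybrid format
Overall: Format B 283/513 = 55.2%, the hybrid format 205/395 = 51.9% → Format B
The hybrid format wins each industry group but Format B wins overall — the comparison reverses. The hybrid format's applications skew toward healthcare, which has a lower base rate.

Yes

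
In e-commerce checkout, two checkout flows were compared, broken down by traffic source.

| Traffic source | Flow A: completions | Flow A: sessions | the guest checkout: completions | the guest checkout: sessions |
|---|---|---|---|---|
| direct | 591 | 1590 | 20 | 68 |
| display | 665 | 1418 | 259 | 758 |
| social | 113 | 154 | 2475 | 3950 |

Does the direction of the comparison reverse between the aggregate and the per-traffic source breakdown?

Yes

Direct: Flow A 591/1590 = 37.2%, the guest checkout 20/68 = 29.4% → Flow A
Display: Flow A 665/1418 = 46.9%, the guest checkout 259/758 = 34.2% → Flow A
Social: Flow A 113/154 = 73.4%, the guest checkout 2475/3950 = 62.7% → Flow A
Overall: Flow A 1369/3162 = 43.3%, the guest checkout 2754/4776 = 57.7% → the guest checkout
Flow A wins each traffic group but the guest checkout wins overall — the comparison reverses. Flow A's sessions skew toward direct, which has a lower base rate.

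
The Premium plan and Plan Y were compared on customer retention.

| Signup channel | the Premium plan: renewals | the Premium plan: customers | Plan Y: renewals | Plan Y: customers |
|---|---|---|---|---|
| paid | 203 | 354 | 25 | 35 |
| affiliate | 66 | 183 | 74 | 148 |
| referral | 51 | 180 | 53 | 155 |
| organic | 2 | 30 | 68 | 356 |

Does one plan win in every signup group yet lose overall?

Yes

Paid: the Premium plan 203/354 = 57.3%, Plan Y 25/35 = 71.4% → Plan Y
Affiliate: the Premium plan 66/183 = 36.1%, Plan Y 74/148 = 50.0% → Plan Y
Referral: the Premium plan 51/180 = 28.3%, Plan Y 53/155 = 34.2% → Plan Y
Organic: the Premium plan 2/30 = 6.7%, Plan Y 68/356 = 19.1% → Plan Y
Overall: the Premium plan 322/747 = 43.1%, Plan Y 220/694 = 31.7% → the Premium plan
Plan Y wins each signup group but the Premium plan wins overall — the comparison reverses. Plan Y's customers skew toward organic, which has a lower base rate.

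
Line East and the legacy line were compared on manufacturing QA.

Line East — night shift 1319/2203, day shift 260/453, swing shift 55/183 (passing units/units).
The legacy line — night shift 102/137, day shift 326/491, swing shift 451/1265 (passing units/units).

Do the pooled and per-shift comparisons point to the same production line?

No

Night shift: Line East 1319/2203 = 59.9%, the legacy line 102/137 = 74.5% → the legacy line
Day shift: Line East 260/453 = 57.4%, the legacy line 326/491 = 66.4% → the legacy line
Swing shift: Line East 55/183 = 30.1%, the legacy line 451/1265 = 35.7% → the legacy line
Overall: Line East 1634/2839 = 57.6%, the legacy line 879/1893 = 46.4% → Line East
The legacy line wins each shift group but Line East wins overall — the comparison reverses. The legacy line's units skew toward swing shift, which has a lower base rate.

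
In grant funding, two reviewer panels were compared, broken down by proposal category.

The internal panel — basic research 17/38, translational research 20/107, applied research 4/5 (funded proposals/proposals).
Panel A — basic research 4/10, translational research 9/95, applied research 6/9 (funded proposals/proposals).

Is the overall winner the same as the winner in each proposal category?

Yes

Basic research: the internal panel 17/38 = 44.7%, Panel A 4/10 = 40.0% → the internal panel
Translational research: the internal panel 20/107 = 18.7%, Panel A 9/95 = 9.5% → the internal panel
Applied research: the internal panel 4/5 = 80.0%, Panel A 6/9 = 66.7% → the internal panel
Overall: the internal panel 41/150 = 27.3%, Panel A 19/114 = 16.7% → the internal panel
The internal panel wins overall and in every proposal group — no reversal.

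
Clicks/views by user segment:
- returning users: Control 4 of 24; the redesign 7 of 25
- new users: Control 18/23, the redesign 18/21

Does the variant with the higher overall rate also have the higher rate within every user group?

Yes

Returning users: Control 4/24 = 16.7%, the redesign 7/25 = 28.0% → the redesign
New users: Control 18/23 = 78.3%, the redesign 18/21 = 85.7% → the redesign
Overall: Control 22/47 = 46.8%, the redesign 25/46 = 54.3% → the redesign
The redesign wins overall and in every user group — no reversal.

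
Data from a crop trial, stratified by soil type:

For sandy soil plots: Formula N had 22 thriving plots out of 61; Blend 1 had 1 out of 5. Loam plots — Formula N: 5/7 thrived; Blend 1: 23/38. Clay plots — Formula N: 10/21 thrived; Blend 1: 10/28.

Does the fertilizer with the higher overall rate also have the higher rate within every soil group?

No

Sandy soil: Formula N 22/61 = 36.1%, Blend 1 1/5 = 20.0% → Formula N
Loam: Formula N 5/7 = 71.4%, Blend 1 23/38 = 60.5% → Formula N
Clay: Formula N 10/21 = 47.6%, Blend 1 10/28 = 35.7% → Formula N
Overall: Formula N 37/89 = 41.6%, Blend 1 34/71 = 47.9% → Blend 1
Formula N wins each soil group but Blend 1 wins overall — the comparison reverses. Formula N's plots skew toward sandy soil, which has a lower base rate.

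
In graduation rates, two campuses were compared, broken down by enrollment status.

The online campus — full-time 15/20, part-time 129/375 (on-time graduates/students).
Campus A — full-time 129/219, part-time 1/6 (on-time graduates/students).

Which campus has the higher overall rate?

Full-time: the online campus 15/20 = 75.0%, Campus A 129/219 = 58.9% → the online campus
Part-time: the online campus 129/375 = 34.4%, Campus A 1/6 = 16.7% → the online campus
Overall: the online campus 144/395 = 36.5%, Campus A 130/225 = 57.8% → Campus A
(The online campus wins every enrollment group but Campus A wins overall — the online campus's students skew toward the low-rate part-time group.)

Campus A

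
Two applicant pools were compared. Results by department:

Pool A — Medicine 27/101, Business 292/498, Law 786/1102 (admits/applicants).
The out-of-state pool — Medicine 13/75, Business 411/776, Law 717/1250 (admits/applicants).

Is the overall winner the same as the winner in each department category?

Medicine: Pool A 27/101 = 26.7%, the out-of-state pool 13/75 = 17.3% → Pool A
Business: Pool A 292/498 = 58.6%, the out-of-state pool 411/776 = 53.0% → Pool A
Law: Pool A 786/1102 = 71.3%, the out-of-state pool 717/1250 = 57.4% → Pool A
Overall: Pool A 1105/1701 = 65.0%, the out-of-state pool 1141/2101 = 54.3% → Pool A
Pool A wins overall and in every department group — no reversal.

Yes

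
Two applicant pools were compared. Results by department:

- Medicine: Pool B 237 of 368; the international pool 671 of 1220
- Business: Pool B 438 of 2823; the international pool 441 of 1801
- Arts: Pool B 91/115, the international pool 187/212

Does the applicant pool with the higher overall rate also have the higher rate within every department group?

Medicine: Pool B 237/368 = 64.4%, the international pool 671/1220 = 55.0% → Pool B
Business: Pool B 438/2823 = 15.5%, the international pool 441/1801 = 24.5% → the international pool
Arts: Pool B 91/115 = 79.1%, the international pool 187/212 = 88.2% → the international pool
Overall: Pool B 766/3306 = 23.2%, the international pool 1299/3233 = 40.2% → the international pool
Neither sweeps: Pool B wins 1 of 3 groups, the international pool wins 2. The international pool wins overall but not every group — no Simpson reversal.

No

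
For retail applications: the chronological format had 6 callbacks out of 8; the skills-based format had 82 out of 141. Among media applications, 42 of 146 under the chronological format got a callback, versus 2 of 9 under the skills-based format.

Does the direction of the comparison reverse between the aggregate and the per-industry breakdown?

Retail: the chronological format 6/8 = 75.0%, the skills-based format 82/141 = 58.2% → the chronological format
Media: the chronological format 42/146 = 28.8%, the skills-based format 2/9 = 22.2% → the chronological format
Overall: the chronological format 48/154 = 31.2%, the skills-based format 84/150 = 56.0% → the skills-based format
The chronological format wins each industry group but the skills-based format wins overall — the comparison reverses. The chronological format's applications skew toward media, which has a lower base rate.

Yes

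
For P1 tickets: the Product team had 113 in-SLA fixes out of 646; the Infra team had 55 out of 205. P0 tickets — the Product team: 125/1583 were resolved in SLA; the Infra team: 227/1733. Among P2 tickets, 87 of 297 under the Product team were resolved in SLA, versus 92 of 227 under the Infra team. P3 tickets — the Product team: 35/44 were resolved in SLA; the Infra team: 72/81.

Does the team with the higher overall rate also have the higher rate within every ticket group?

Yes

P1: the Product team 113/646 = 17.5%, the Infra team 55/205 = 26.8% → the Infra team
P0: the Product team 125/1583 = 7.9%, the Infra team 227/1733 = 13.1% → the Infra team
P2: the Product team 87/297 = 29.3%, the Infra team 92/227 = 40.5% → the Infra team
P3: the Product team 35/44 = 79.5%, the Infra team 72/81 = 88.9% → the Infra team
Overall: the Product team 360/2570 = 14.0%, the Infra team 446/2246 = 19.9% → the Infra team
The Infra team wins overall and in every ticket group — no reversal.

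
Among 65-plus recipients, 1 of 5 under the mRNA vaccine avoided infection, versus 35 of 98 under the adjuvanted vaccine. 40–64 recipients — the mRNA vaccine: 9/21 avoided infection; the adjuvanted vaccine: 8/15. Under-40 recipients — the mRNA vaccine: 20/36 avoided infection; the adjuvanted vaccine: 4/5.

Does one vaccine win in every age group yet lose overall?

65-plus: the mRNA vaccine 1/5 = 20.0%, the adjuvanted vaccine 35/98 = 35.7% → the adjuvanted vaccine
40–64: the mRNA vaccine 9/21 = 42.9%, the adjuvanted vaccine 8/15 = 53.3% → the adjuvanted vaccine
Under-40: the mRNA vaccine 20/36 = 55.6%, the adjuvanted vaccine 4/5 = 80.0% → the adjuvanted vaccine
Overall: the mRNA vaccine 30/62 = 48.4%, the adjuvanted vaccine 47/118 = 39.8% → the mRNA vaccine
The adjuvanted vaccine wins each age group but the mRNA vaccine wins overall — the comparison reverses. The adjuvanted vaccine's recipients skew toward 65-plus, which has a lower base rate.

Yes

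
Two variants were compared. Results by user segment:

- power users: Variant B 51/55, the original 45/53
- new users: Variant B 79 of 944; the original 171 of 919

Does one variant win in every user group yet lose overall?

Power users: Variant B 51/55 = 92.7%, the original 45/53 = 84.9% → Variant B
New users: Variant B 79/944 = 8.4%, the original 171/919 = 18.6% → the original
Overall: Variant B 130/999 = 13.0%, the original 216/972 = 22.2% → the original
Neither sweeps: Variant B wins 1 of 2 groups, the original wins 1. The original wins overall but not every group — no Simpson reversal.

No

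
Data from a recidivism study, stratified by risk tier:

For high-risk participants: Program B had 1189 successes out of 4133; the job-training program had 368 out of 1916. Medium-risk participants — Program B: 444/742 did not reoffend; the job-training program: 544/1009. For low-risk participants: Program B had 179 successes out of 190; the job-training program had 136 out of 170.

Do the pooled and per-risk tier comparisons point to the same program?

Yes

High-risk: Program B 1189/4133 = 28.8%, the job-training program 368/1916 = 19.2% → Program B
Medium-risk: Program B 444/742 = 59.8%, the job-training program 544/1009 = 53.9% → Program B
Low-risk: Program B 179/190 = 94.2%, the job-training program 136/170 = 80.0% → Program B
Overall: Program B 1812/5065 = 35.8%, the job-training program 1048/3095 = 33.9% → Program B
Program B wins overall and in every risk group — no reversal.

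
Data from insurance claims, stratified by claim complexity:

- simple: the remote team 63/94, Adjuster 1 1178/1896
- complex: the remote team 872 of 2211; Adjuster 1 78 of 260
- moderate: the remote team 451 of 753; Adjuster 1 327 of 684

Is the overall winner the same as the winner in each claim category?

Simple: the remote team 63/94 = 67.0%, Adjuster 1 1178/1896 = 62.1% → the remote team
Complex: the remote team 872/2211 = 39.4%, Adjuster 1 78/260 = 30.0% → the remote team
Moderate: the remote team 451/753 = 59.9%, Adjuster 1 327/684 = 47.8% → the remote team
Overall: the remote team 1386/3058 = 45.3%, Adjuster 1 1583/2840 = 55.7% → Adjuster 1
The remote team wins each claim group but Adjuster 1 wins overall — the comparison reverses. The remote team's claims skew toward complex, which has a lower base rate.

No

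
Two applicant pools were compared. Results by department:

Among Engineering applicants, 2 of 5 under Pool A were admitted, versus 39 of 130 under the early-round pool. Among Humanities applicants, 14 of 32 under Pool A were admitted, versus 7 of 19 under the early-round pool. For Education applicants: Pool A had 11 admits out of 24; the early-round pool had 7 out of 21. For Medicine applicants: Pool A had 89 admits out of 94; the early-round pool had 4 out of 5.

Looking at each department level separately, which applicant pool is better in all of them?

Engineering: Pool A 2/5 = 40.0%, the early-round pool 39/130 = 30.0% → Pool A
Humanities: Pool A 14/32 = 43.8%, the early-round pool 7/19 = 36.8% → Pool A
Education: Pool A 11/24 = 45.8%, the early-round pool 7/21 = 33.3% → Pool A
Medicine: Pool A 89/94 = 94.7%, the early-round pool 4/5 = 80.0% → Pool A
Pool A has the higher rate in all 4 groups.

Pool A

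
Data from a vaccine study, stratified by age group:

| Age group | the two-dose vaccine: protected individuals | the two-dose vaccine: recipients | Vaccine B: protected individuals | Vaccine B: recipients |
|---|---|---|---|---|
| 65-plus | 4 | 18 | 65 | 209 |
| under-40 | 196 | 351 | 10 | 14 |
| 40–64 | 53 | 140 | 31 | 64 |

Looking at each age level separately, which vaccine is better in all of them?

65-plus: the two-dose vaccine 4/18 = 22.2%, Vaccine B 65/209 = 31.1% → Vaccine B
Under-40: the two-dose vaccine 196/351 = 55.8%, Vaccine B 10/14 = 71.4% → Vaccine B
40–64: the two-dose vaccine 53/140 = 37.9%, Vaccine B 31/64 = 48.4% → Vaccine B
Vaccine B has the higher rate in all 3 groups.

Vaccine B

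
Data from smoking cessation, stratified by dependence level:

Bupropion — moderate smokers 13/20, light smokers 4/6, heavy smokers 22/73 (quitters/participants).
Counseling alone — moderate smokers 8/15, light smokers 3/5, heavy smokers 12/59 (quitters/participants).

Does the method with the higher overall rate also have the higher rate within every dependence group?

Yes

Moderate smokers: bupropion 13/20 = 65.0%, counseling alone 8/15 = 53.3% → bupropion
Light smokers: bupropion 4/6 = 66.7%, counseling alone 3/5 = 60.0% → bupropion
Heavy smokers: bupropion 22/73 = 30.1%, counseling alone 12/59 = 20.3% → bupropion
Overall: bupropion 39/99 = 39.4%, counseling alone 23/79 = 29.1% → bupropion
Bupropion wins overall and in every dependence group — no reversal.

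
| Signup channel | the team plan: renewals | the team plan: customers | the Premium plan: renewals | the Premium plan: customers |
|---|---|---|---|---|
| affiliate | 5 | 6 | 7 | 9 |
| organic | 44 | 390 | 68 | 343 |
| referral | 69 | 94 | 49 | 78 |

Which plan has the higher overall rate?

the Premium plan

Affiliate: the team plan 5/6 = 83.3%, the Premium plan 7/9 = 77.8% → the team plan
Organic: the team plan 44/390 = 11.3%, the Premium plan 68/343 = 19.8% → the Premium plan
Referral: the team plan 69/94 = 73.4%, the Premium plan 49/78 = 62.8% → the team plan
Overall: the team plan 118/490 = 24.1%, the Premium plan 124/430 = 28.8% → the Premium plan
(Neither sweeps every signup group, but the Premium plan has the higher pooled rate.)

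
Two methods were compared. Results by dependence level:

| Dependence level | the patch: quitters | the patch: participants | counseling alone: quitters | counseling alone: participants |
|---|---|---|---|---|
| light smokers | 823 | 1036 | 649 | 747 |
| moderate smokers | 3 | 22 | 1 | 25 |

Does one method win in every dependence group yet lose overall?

Light smokers: the patch 823/1036 = 79.4%, counseling alone 649/747 = 86.9% → counseling alone
Moderate smokers: the patch 3/22 = 13.6%, counseling alone 1/25 = 4.0% → the patch
Overall: the patch 826/1058 = 78.1%, counseling alone 650/772 = 84.2% → counseling alone
Neither sweeps: the patch wins 1 of 2 groups, counseling alone wins 1. Counseling alone wins overall but not every group — no Simpson reversal.

No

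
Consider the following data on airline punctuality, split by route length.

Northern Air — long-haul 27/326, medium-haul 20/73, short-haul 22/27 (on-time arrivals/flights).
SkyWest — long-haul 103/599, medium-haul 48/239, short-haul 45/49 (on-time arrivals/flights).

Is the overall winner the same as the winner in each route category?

Long-haul: Northern Air 27/326 = 8.3%, SkyWest 103/599 = 17.2% → SkyWest
Medium-haul: Northern Air 20/73 = 27.4%, SkyWest 48/239 = 20.1% → Northern Air
Short-haul: Northern Air 22/27 = 81.5%, SkyWest 45/49 = 91.8% → SkyWest
Overall: Northern Air 69/426 = 16.2%, SkyWest 196/887 = 22.1% → SkyWest
Neither sweeps: Northern Air wins 1 of 3 groups, SkyWest wins 2. SkyWest wins overall but not every group — no Simpson reversal.

No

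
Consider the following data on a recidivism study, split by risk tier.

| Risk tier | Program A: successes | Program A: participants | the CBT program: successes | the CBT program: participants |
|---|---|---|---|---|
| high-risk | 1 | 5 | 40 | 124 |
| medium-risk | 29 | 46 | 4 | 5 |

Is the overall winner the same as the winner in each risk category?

No

High-risk: Program A 1/5 = 20.0%, the CBT program 40/124 = 32.3% → the CBT program
Medium-risk: Program A 29/46 = 63.0%, the CBT program 4/5 = 80.0% → the CBT program
Overall: Program A 30/51 = 58.8%, the CBT program 44/129 = 34.1% → Program A
The CBT program wins each risk group but Program A wins overall — the comparison reverses. The CBT program's participants skew toward high-risk, which has a lower base rate.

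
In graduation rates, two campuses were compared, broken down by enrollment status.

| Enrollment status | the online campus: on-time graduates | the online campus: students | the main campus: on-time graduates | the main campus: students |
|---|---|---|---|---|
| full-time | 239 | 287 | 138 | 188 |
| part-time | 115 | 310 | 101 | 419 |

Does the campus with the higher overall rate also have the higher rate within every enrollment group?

Full-time: the online campus 239/287 = 83.3%, the main campus 138/188 = 73.4% → the online campus
Part-time: the online campus 115/310 = 37.1%, the main campus 101/419 = 24.1% → the online campus
Overall: the online campus 354/597 = 59.3%, the main campus 239/607 = 39.4% → the online campus
The online campus wins overall and in every enrollment group — no reversal.

Yes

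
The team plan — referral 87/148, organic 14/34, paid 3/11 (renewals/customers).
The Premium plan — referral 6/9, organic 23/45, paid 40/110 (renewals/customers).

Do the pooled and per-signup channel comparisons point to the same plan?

Referral: the team plan 87/148 = 58.8%, the Premium plan 6/9 = 66.7% → the Premium plan
Organic: the team plan 14/34 = 41.2%, the Premium plan 23/45 = 51.1% → the Premium plan
Paid: the team plan 3/11 = 27.3%, the Premium plan 40/110 = 36.4% → the Premium plan
Overall: the team plan 104/193 = 53.9%, the Premium plan 69/164 = 42.1% → the team plan
The Premium plan wins each signup group but the team plan wins overall — the comparison reverses. The Premium plan's customers skew toward paid, which has a lower base rate.

No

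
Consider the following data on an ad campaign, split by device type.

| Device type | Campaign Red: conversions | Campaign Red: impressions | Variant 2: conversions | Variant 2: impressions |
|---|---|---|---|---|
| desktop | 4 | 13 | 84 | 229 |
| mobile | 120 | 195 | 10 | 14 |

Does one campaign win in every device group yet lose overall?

Desktop: Campaign Red 4/13 = 30.8%, Variant 2 84/229 = 36.7% → Variant 2
Mobile: Campaign Red 120/195 = 61.5%, Variant 2 10/14 = 71.4% → Variant 2
Overall: Campaign Red 124/208 = 59.6%, Variant 2 94/243 = 38.7% → Campaign Red
Variant 2 wins each device group but Campaign Red wins overall — the comparison reverses. Variant 2's impressions skew toward desktop, which has a lower base rate.

Yes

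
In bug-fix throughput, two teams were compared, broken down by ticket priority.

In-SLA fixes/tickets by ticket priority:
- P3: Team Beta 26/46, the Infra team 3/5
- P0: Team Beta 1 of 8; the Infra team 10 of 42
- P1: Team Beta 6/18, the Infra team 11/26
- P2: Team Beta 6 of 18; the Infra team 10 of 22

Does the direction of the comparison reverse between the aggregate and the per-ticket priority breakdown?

P3: Team Beta 26/46 = 56.5%, the Infra team 3/5 = 60.0% → the Infra team
P0: Team Beta 1/8 = 12.5%, the Infra team 10/42 = 23.8% → the Infra team
P1: Team Beta 6/18 = 33.3%, the Infra team 11/26 = 42.3% → the Infra team
P2: Team Beta 6/18 = 33.3%, the Infra team 10/22 = 45.5% → the Infra team
Overall: Team Beta 39/90 = 43.3%, the Infra team 34/95 = 35.8% → Team Beta
The Infra team wins each ticket group but Team Beta wins overall — the comparison reverses. The Infra team's tickets skew toward P0, which has a lower base rate.

Yes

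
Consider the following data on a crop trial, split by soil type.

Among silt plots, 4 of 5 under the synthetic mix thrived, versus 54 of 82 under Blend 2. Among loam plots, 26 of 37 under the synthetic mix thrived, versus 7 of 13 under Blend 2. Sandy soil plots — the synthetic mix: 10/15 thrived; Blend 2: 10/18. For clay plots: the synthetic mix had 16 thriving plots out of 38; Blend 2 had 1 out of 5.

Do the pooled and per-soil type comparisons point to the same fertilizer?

Silt: the synthetic mix 4/5 = 80.0%, Blend 2 54/82 = 65.9% → the synthetic mix
Loam: the synthetic mix 26/37 = 70.3%, Blend 2 7/13 = 53.8% → the synthetic mix
Sandy soil: the synthetic mix 10/15 = 66.7%, Blend 2 10/18 = 55.6% → the synthetic mix
Clay: the synthetic mix 16/38 = 42.1%, Blend 2 1/5 = 20.0% → the synthetic mix
Overall: the synthetic mix 56/95 = 58.9%, Blend 2 72/118 = 61.0% → Blend 2
The synthetic mix wins each soil group but Blend 2 wins overall — the comparison reverses. The synthetic mix's plots skew toward clay, which has a lower base rate.

No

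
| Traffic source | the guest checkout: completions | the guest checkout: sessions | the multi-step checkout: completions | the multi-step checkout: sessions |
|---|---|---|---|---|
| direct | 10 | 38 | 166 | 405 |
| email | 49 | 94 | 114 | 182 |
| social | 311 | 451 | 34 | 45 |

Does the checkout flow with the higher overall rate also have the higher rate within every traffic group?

No

Direct: the guest checkout 10/38 = 26.3%, the multi-step checkout 166/405 = 41.0% → the multi-step checkout
Email: the guest checkout 49/94 = 52.1%, the multi-step checkout 114/182 = 62.6% → the multi-step checkout
Social: the guest checkout 311/451 = 69.0%, the multi-step checkout 34/45 = 75.6% → the multi-step checkout
Overall: the guest checkout 370/583 = 63.5%, the multi-step checkout 314/632 = 49.7% → the guest checkout
The multi-step checkout wins each traffic group but the guest checkout wins overall — the comparison reverses. The multi-step checkout's sessions skew toward direct, which has a lower base rate.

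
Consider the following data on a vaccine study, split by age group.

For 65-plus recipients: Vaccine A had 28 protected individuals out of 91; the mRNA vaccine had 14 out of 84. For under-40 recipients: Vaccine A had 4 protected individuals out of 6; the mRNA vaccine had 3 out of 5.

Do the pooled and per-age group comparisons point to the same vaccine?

Yes

65-plus: Vaccine A 28/91 = 30.8%, the mRNA vaccine 14/84 = 16.7% → Vaccine A
Under-40: Vaccine A 4/6 = 66.7%, the mRNA vaccine 3/5 = 60.0% → Vaccine A
Overall: Vaccine A 32/97 = 33.0%, the mRNA vaccine 17/89 = 19.1% → Vaccine A
Vaccine A wins overall and in every age group — no reversal.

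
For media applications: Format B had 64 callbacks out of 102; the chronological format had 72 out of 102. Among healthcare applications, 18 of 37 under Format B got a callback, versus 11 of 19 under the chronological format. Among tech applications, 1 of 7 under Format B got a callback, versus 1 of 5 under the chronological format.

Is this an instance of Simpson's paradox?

No

Media: Format B 64/102 = 62.7%, the chronological format 72/102 = 70.6% → the chronological format
Healthcare: Format B 18/37 = 48.6%, the chronological format 11/19 = 57.9% → the chronological format
Tech: Format B 1/7 = 14.3%, the chronological format 1/5 = 20.0% → the chronological format
Overall: Format B 83/146 = 56.8%, the chronological format 84/126 = 66.7% → the chronological format
The chronological format wins overall and in every industry group — no reversal.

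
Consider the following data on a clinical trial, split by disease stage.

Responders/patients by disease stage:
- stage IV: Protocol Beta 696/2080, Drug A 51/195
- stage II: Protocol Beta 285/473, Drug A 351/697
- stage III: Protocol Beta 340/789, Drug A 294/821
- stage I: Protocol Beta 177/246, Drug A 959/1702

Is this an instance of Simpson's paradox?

Yes

Stage IV: Protocol Beta 696/2080 = 33.5%, Drug A 51/195 = 26.2% → Protocol Beta
Stage II: Protocol Beta 285/473 = 60.3%, Drug A 351/697 = 50.4% → Protocol Beta
Stage III: Protocol Beta 340/789 = 43.1%, Drug A 294/821 = 35.8% → Protocol Beta
Stage I: Protocol Beta 177/246 = 72.0%, Drug A 959/1702 = 56.3% → Protocol Beta
Overall: Protocol Beta 1498/3588 = 41.8%, Drug A 1655/3415 = 48.5% → Drug A
Protocol Beta wins each disease group but Drug A wins overall — the comparison reverses. Protocol Beta's patients skew toward stage IV, which has a lower base rate.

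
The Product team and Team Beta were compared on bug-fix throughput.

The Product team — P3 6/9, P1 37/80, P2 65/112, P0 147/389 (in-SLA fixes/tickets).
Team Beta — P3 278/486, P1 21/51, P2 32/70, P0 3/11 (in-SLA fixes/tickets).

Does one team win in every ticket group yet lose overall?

Yes

P3: the Product team 6/9 = 66.7%, Team Beta 278/486 = 57.2% → the Product team
P1: the Product team 37/80 = 46.2%, Team Beta 21/51 = 41.2% → the Product team
P2: the Product team 65/112 = 58.0%, Team Beta 32/70 = 45.7% → the Product team
P0: the Product team 147/389 = 37.8%, Team Beta 3/11 = 27.3% → the Product team
Overall: the Product team 255/590 = 43.2%, Team Beta 334/618 = 54.0% → Team Beta
The Product team wins each ticket group but Team Beta wins overall — the comparison reverses. The Product team's tickets skew toward P0, which has a lower base rate.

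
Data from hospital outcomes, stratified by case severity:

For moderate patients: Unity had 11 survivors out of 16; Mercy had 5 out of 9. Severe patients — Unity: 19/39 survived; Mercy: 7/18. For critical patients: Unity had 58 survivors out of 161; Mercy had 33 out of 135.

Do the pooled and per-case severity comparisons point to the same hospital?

Yes

Moderate: Unity 11/16 = 68.8%, Mercy 5/9 = 55.6% → Unity
Severe: Unity 19/39 = 48.7%, Mercy 7/18 = 38.9% → Unity
Critical: Unity 58/161 = 36.0%, Mercy 33/135 = 24.4% → Unity
Overall: Unity 88/216 = 40.7%, Mercy 45/162 = 27.8% → Unity
Unity wins overall and in every case group — no reversal.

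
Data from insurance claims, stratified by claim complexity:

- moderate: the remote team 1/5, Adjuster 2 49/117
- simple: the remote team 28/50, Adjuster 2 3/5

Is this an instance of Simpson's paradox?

Moderate: the remote team 1/5 = 20.0%, Adjuster 2 49/117 = 41.9% → Adjuster 2
Simple: the remote team 28/50 = 56.0%, Adjuster 2 3/5 = 60.0% → Adjuster 2
Overall: the remote team 29/55 = 52.7%, Adjuster 2 52/122 = 42.6% → the remote team
Adjuster 2 wins each claim group but the remote team wins overall — the comparison reverses. Adjuster 2's claims skew toward moderate, which has a lower base rate.

Yes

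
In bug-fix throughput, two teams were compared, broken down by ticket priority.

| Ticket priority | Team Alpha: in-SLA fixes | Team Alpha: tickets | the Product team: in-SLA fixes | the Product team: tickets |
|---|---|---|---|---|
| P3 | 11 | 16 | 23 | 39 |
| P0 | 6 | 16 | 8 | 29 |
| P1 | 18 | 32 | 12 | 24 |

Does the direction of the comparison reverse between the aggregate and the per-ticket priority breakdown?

No

P3: Team Alpha 11/16 = 68.8%, the Product team 23/39 = 59.0% → Team Alpha
P0: Team Alpha 6/16 = 37.5%, the Product team 8/29 = 27.6% → Team Alpha
P1: Team Alpha 18/32 = 56.2%, the Product team 12/24 = 50.0% → Team Alpha
Overall: Team Alpha 35/64 = 54.7%, the Product team 43/92 = 46.7% → Team Alpha
Team Alpha wins overall and in every ticket group — no reversal.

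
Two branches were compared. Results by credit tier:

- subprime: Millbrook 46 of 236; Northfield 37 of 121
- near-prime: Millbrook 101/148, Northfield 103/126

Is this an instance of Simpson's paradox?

No

Subprime: Millbrook 46/236 = 19.5%, Northfield 37/121 = 30.6% → Northfield
Near-prime: Millbrook 101/148 = 68.2%, Northfield 103/126 = 81.7% → Northfield
Overall: Millbrook 147/384 = 38.3%, Northfield 140/247 = 56.7% → Northfield
Northfield wins overall and in every credit group — no reversal.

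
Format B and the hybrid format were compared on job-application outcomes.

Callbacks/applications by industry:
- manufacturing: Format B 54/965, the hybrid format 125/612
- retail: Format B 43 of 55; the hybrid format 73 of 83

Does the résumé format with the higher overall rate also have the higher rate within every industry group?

Manufacturing: Format B 54/965 = 5.6%, the hybrid format 125/612 = 20.4% → the hybrid format
Retail: Format B 43/55 = 78.2%, the hybrid format 73/83 = 88.0% → the hybrid format
Overall: Format B 97/1020 = 9.5%, the hybrid format 198/695 = 28.5% → the hybrid format
The hybrid format wins overall and in every industry group — no reversal.

Yes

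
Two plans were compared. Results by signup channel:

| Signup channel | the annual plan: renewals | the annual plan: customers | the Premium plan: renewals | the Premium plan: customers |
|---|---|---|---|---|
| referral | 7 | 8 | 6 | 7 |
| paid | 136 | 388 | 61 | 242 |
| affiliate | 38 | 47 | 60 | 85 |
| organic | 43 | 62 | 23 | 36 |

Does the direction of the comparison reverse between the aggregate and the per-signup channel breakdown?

Referral: the annual plan 7/8 = 87.5%, the Premium plan 6/7 = 85.7% → the annual plan
Paid: the annual plan 136/388 = 35.1%, the Premium plan 61/242 = 25.2% → the annual plan
Affiliate: the annual plan 38/47 = 80.9%, the Premium plan 60/85 = 70.6% → the annual plan
Organic: the annual plan 43/62 = 69.4%, the Premium plan 23/36 = 63.9% → the annual plan
Overall: the annual plan 224/505 = 44.4%, the Premium plan 150/370 = 40.5% → the annual plan
The annual plan wins overall and in every signup group — no reversal.

No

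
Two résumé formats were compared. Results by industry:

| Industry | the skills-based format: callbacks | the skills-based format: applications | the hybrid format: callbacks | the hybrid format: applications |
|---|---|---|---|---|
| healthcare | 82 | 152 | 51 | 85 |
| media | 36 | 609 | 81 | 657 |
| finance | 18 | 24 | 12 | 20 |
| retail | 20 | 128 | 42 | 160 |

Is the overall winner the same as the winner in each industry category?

No

Healthcare: the skills-based format 82/152 = 53.9%, the hybrid format 51/85 = 60.0% → the hybrid format
Media: the skills-based format 36/609 = 5.9%, the hybrid format 81/657 = 12.3% → the hybrid format
Finance: the skills-based format 18/24 = 75.0%, the hybrid format 12/20 = 60.0% → the skills-based format
Retail: the skills-based format 20/128 = 15.6%, the hybrid format 42/160 = 26.2% → the hybrid format
Overall: the skills-based format 156/913 = 17.1%, the hybrid format 186/922 = 20.2% → the hybrid format
Neither sweeps: the skills-based format wins 1 of 4 groups, the hybrid format wins 3. The hybrid format wins overall but not every group — no Simpson reversal.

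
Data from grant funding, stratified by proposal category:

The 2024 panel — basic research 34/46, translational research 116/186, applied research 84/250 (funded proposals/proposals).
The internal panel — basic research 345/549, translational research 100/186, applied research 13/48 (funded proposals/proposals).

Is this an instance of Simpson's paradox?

Yes

Basic research: the 2024 panel 34/46 = 73.9%, the internal panel 345/549 = 62.8% → the 2024 panel
Translational research: the 2024 panel 116/186 = 62.4%, the internal panel 100/186 = 53.8% → the 2024 panel
Applied research: the 2024 panel 84/250 = 33.6%, the internal panel 13/48 = 27.1% → the 2024 panel
Overall: the 2024 panel 234/482 = 48.5%, the internal panel 458/783 = 58.5% → the internal panel
The 2024 panel wins each proposal group but the internal panel wins overall — the comparison reverses. The 2024 panel's proposals skew toward applied research, which has a lower base rate.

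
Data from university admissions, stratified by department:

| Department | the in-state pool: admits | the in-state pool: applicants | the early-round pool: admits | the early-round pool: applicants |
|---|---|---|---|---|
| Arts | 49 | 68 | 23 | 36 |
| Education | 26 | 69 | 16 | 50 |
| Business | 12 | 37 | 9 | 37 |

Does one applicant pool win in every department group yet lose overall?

No

Arts: the in-state pool 49/68 = 72.1%, the early-round pool 23/36 = 63.9% → the in-state pool
Education: the in-state pool 26/69 = 37.7%, the early-round pool 16/50 = 32.0% → the in-state pool
Business: the in-state pool 12/37 = 32.4%, the early-round pool 9/37 = 24.3% → the in-state pool
Overall: the in-state pool 87/174 = 50.0%, the early-round pool 48/123 = 39.0% → the in-state pool
The in-state pool wins overall and in every department group — no reversal.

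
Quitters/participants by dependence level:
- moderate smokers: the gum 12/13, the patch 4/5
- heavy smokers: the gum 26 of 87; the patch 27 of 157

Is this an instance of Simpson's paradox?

No

Moderate smokers: the gum 12/13 = 92.3%, the patch 4/5 = 80.0% → the gum
Heavy smokers: the gum 26/87 = 29.9%, the patch 27/157 = 17.2% → the gum
Overall: the gum 38/100 = 38.0%, the patch 31/162 = 19.1% → the gum
The gum wins overall and in every dependence group — no reversal.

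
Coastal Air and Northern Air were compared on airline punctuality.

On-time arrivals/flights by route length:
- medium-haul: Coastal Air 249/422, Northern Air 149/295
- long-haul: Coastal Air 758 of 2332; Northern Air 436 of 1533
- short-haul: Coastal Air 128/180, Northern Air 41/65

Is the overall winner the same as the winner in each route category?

Yes

Medium-haul: Coastal Air 249/422 = 59.0%, Northern Air 149/295 = 50.5% → Coastal Air
Long-haul: Coastal Air 758/2332 = 32.5%, Northern Air 436/1533 = 28.4% → Coastal Air
Short-haul: Coastal Air 128/180 = 71.1%, Northern Air 41/65 = 63.1% → Coastal Air
Overall: Coastal Air 1135/2934 = 38.7%, Northern Air 626/1893 = 33.1% → Coastal Air
Coastal Air wins overall and in every route group — no reversal.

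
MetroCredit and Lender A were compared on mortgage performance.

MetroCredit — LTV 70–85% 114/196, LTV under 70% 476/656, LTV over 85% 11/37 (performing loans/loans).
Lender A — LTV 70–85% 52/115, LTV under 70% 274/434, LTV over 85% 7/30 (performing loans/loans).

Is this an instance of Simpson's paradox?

No

LTV 70–85%: MetroCredit 114/196 = 58.2%, Lender A 52/115 = 45.2% → MetroCredit
LTV under 70%: MetroCredit 476/656 = 72.6%, Lender A 274/434 = 63.1% → MetroCredit
LTV over 85%: MetroCredit 11/37 = 29.7%, Lender A 7/30 = 23.3% → MetroCredit
Overall: MetroCredit 601/889 = 67.6%, Lender A 333/579 = 57.5% → MetroCredit
MetroCredit wins overall and in every loan-to-value group — no reversal.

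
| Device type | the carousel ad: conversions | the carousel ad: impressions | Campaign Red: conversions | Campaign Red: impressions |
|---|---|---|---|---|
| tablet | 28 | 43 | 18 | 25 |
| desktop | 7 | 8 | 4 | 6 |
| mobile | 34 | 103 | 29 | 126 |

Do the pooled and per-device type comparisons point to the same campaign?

Tablet: the carousel ad 28/43 = 65.1%, Campaign Red 18/25 = 72.0% → Campaign Red
Desktop: the carousel ad 7/8 = 87.5%, Campaign Red 4/6 = 66.7% → the carousel ad
Mobile: the carousel ad 34/103 = 33.0%, Campaign Red 29/126 = 23.0% → the carousel ad
Overall: the carousel ad 69/154 = 44.8%, Campaign Red 51/157 = 32.5% → the carousel ad
Neither sweeps: the carousel ad wins 2 of 3 groups, Campaign Red wins 1. The carousel ad wins overall but not every group — no Simpson reversal.

No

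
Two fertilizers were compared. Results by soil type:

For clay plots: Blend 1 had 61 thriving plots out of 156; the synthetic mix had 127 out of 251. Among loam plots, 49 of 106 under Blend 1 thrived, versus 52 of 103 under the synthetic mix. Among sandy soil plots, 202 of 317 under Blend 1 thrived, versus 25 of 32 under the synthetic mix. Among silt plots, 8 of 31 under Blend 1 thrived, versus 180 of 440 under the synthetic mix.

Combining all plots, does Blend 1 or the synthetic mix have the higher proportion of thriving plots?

Blend 1

Clay: Blend 1 61/156 = 39.1%, the synthetic mix 127/251 = 50.6% → the synthetic mix
Loam: Blend 1 49/106 = 46.2%, the synthetic mix 52/103 = 50.5% → the synthetic mix
Sandy soil: Blend 1 202/317 = 63.7%, the synthetic mix 25/32 = 78.1% → the synthetic mix
Silt: Blend 1 8/31 = 25.8%, the synthetic mix 180/440 = 40.9% → the synthetic mix
Overall: Blend 1 320/610 = 52.5%, the synthetic mix 384/826 = 46.5% → Blend 1
(The synthetic mix wins every soil group but Blend 1 wins overall — the synthetic mix's plots skew toward the low-rate silt group.)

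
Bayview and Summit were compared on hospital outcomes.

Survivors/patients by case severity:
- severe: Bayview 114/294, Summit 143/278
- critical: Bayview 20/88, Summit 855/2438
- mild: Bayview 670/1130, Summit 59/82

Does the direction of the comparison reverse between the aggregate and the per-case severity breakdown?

Severe: Bayview 114/294 = 38.8%, Summit 143/278 = 51.4% → Summit
Critical: Bayview 20/88 = 22.7%, Summit 855/2438 = 35.1% → Summit
Mild: Bayview 670/1130 = 59.3%, Summit 59/82 = 72.0% → Summit
Overall: Bayview 804/1512 = 53.2%, Summit 1057/2798 = 37.8% → Bayview
Summit wins each case group but Bayview wins overall — the comparison reverses. Summit's patients skew toward critical, which has a lower base rate.

Yes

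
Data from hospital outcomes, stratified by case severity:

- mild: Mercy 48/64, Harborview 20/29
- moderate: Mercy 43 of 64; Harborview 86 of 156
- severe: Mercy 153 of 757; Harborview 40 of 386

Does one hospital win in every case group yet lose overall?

No

Mild: Mercy 48/64 = 75.0%, Harborview 20/29 = 69.0% → Mercy
Moderate: Mercy 43/64 = 67.2%, Harborview 86/156 = 55.1% → Mercy
Severe: Mercy 153/757 = 20.2%, Harborview 40/386 = 10.4% → Mercy
Overall: Mercy 244/885 = 27.6%, Harborview 146/571 = 25.6% → Mercy
Mercy wins overall and in every case group — no reversal.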